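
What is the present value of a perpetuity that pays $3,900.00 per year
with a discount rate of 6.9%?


Formula: PV = C / r
Substituting: PV = $3,900.00 / 0.069
PV = $56,521.74

$56,521.74


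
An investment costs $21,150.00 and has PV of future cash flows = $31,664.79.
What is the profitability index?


Formula: PI = PV(cash flows) / initial investment
Substituting: PI = $31,664.79 / $21,150.00
PI = 1.4972

1.4972


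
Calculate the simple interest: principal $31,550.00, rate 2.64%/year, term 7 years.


Formula: I = P * r * t
Substituting: I = $31,550.00 * 0.0264 * 7
Step: I = $31,550.00 * 0.1848
I = $5,830.44

$5,830.44


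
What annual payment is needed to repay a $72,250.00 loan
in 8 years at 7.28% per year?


Formula: PMT = PV * r / (1 - (1+r)^(-n))
Denominator: 1 - (1 + 0.0728)^(-8) = 0.430033
Numerator: $72,250.00 * 0.0728 = 5259.8
PMT = 5259.8 / 0.430033 = $12,231.16

$12,231.16


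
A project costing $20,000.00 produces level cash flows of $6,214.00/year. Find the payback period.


Formula: Payback = investment / annual cash flow
Substituting: Payback = $20,000.00 / $6,214.00
Payback = 3.2185 years

3.2185 years


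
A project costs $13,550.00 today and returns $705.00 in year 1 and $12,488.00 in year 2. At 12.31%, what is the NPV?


Formula: NPV = C0 + C1/(1+r) + C2/(1+r)^2
Discount C1: $705.00 / (1 + 0.1231) = $627.73
Discount C2: $12,488.00 / (1 + 0.1231)^2 = $9,900.48
NPV = -$13,550.00 + $627.73 + $9,900.48 = -$3,021.80

-$3,021.80


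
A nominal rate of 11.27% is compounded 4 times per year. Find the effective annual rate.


Formula: EAR = (1 + r/m)^m - 1
Period rate: r/m = 0.1127 / 4 = 0.028175
Compounding: (1 + 0.028175)^4 = 1.117553
EAR = 1.117553 - 1 = 0.117553

0.117553


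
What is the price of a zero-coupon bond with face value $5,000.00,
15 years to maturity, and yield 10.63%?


Formula: Price = FV / (1 + r)^n
Substituting: Price = $5,000.00 / (1 + 0.1063)^15
Discount factor: (1.1063)^15 = 4.550862
Price = $5,000.00 / 4.550862 = $1,098.69

$1,098.69


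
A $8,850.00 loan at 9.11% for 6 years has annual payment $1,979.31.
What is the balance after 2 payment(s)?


Formula: Balance = PV*(1+r)^k - PMT*((1+r)^k - 1)/r
Growth: (1 + 0.0911)^2 = 1.190499
Accumulated factor: ((1+r)^k - 1)/r = 2.0911
Balance = $8,850.00 * 1.190499 - $1,979.31 * 2.0911
Balance = $6,396.98

$6,396.98


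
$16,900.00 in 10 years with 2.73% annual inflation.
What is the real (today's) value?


Formula: Real value = nominal / (1 + inflation)^years
Price level: (1 + 0.0273)^10 = 1.3091
Real value = $16,900.00 / 1.3091 = $12,909.63

$12,909.63


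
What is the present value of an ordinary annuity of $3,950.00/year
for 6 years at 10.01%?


Formula: PV = PMT * (1 - (1+r)^(-n)) / r
Discount factor: (1 + 0.1001)^(-6) = 0.564166
Bracket: 1 - 0.564166 = 0.435834
PV = $3,950.00 * 0.435834 / 0.1001 = $17,198.24

$17,198.24


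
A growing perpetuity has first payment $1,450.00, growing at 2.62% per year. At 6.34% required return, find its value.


Formula: PV = C / (r - g)
Spread: r - g = 0.0634 - 0.0262 = 0.0372
Substituting: PV = $1,450.00 / 0.0372
PV = $38,978.49

$38,978.49


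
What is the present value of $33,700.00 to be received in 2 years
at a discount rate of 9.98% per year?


Formula: PV = FV / (1 + r)^n
Substituting: PV = $33,700.00 / (1 + 0.0998)^2
Discount factor: (1.0998)^2 = 1.20956
PV = $33,700.00 / 1.20956 = $27,861.37

$27,861.37


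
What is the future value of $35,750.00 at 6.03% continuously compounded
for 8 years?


Formula: FV = P * e^(r*t)
Exponent: r*t = 0.0603 * 8 = 0.4824
e^(0.4824) = 1.619958
FV = $35,750.00 * 1.619958 = $57,913.49

$57,913.49


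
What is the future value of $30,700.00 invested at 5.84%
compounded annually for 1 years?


Formula: FV = P * (1 + r)^n
Substituting: FV = $30,700.00 * (1 + 0.0584)^1
Growth factor: (1.0584)^1 = 1.0584
FV = $30,700.00 * 1.0584 = $32,492.88

$32,492.88


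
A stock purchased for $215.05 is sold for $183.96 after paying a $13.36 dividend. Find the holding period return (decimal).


Formula: HPR = (P1 - P0 + D) / P0
Gain: $183.96 - $215.05 + $13.36 = -$17.73
HPR = -$17.73 / $215.05 = -0.0824

-0.0824


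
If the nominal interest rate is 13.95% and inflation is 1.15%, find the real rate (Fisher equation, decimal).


Formula: (1 + r_real) = (1 + r_nom) / (1 + inflation)
Substituting: (1 + r_real) = 1.1395 / 1.0115
(1 + r_real) = 1.126545
r_real = 1.126545 - 1 = 0.126545

0.126545


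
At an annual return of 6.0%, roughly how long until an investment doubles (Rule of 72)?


Formula: Years ≈ 72 / r
Substituting: Years ≈ 72 / 6.0
Years ≈ 12.0

12.0 years


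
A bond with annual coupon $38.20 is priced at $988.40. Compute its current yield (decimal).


Formula: Current yield = annual coupon / price
Substituting: CY = $38.20 / $988.40
CY = 0.038648

0.038648


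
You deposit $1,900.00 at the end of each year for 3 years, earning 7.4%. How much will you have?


Formula: FV = PMT * ((1+r)^n - 1) / r
Growth factor: (1 + 0.074)^3 = 1.238833
Numerator: 1.238833 - 1 = 0.238833
FV = $1,900.00 * 0.238833 / 0.074 = $6,132.20

$6,132.20


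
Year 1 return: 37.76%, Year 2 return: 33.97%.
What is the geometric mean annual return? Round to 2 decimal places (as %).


Formula: Geometric mean = ((1+r1)*(1+r2))^(1/2) - 1
Product: (1 + 0.3776) * (1 + 0.3397) = 1.3776 * 1.3397 = 1.845571
Square root: 1.845571^0.5 = 1.358518
Geometric mean = 1.358518 - 1 = 0.358518
As percentage: 35.85%

35.85%


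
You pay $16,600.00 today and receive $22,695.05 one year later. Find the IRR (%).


Formula: IRR = C1/C0 - 1
Substituting: IRR = $22,695.05 / $16,600.00 - 1
Ratio: 1.367172 - 1 = 0.367172
IRR = 36.7172%

36.7172%


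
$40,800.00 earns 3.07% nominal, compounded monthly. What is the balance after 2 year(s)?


Formula: FV = P * (1 + r/m)^(m*t)
Period rate: r/m = 0.0307 / 12 = 0.002558
Total periods: m*t = 12 * 2 = 24
Growth factor: (1 + 0.002558)^24 = 1.063241
FV = $40,800.00 * 1.063241 = $43,380.22

$43,380.22


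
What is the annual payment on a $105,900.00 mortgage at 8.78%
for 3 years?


Formula: PMT = PV * r / (1 - (1+r)^(-n))
Denominator: 1 - (1 + 0.0878)^(-3) = 0.223122
Numerator: $105,900.00 * 0.0878 = 9298.02
PMT = 9298.02 / 0.223122 = $41,672.36

$41,672.36


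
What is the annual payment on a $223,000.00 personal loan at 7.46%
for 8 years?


Formula: PMT = PV * r / (1 - (1+r)^(-n))
Denominator: 1 - (1 + 0.0746)^(-8) = 0.437626
Numerator: $223,000.00 * 0.0746 = 16635.8
PMT = 16635.8 / 0.437626 = $38,013.75

$38,013.75


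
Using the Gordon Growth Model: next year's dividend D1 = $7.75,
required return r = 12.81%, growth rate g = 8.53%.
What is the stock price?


Formula: P = D1 / (r - g)
Spread: r - g = 0.1281 - 0.0853 = 0.0428
Substituting: P = $7.75 / 0.0428
P = $181.07

$181.07


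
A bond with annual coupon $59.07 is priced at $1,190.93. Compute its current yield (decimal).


Formula: Current yield = annual coupon / price
Substituting: CY = $59.07 / $1,190.93
CY = 0.0496

0.0496


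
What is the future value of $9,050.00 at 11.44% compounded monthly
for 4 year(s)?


Formula: FV = P * (1 + r/m)^(m*t)
Period rate: r/m = 0.1144 / 12 = 0.009533
Total periods: m*t = 12 * 4 = 48
Growth factor: (1 + 0.009533)^48 = 1.576855
FV = $9,050.00 * 1.576855 = $14,270.54

$14,270.54


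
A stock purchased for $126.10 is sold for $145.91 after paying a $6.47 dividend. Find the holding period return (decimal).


Formula: HPR = (P1 - P0 + D) / P0
Gain: $145.91 - $126.10 + $6.47 = $26.28
HPR = $26.28 / $126.10 = 0.2084

0.2084


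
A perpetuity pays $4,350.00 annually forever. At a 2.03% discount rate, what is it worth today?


Formula: PV = C / r
Substituting: PV = $4,350.00 / 0.0203
PV = $214,285.71

$214,285.71


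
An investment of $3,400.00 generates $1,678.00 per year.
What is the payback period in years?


Formula: Payback = investment / annual cash flow
Substituting: Payback = $3,400.00 / $1,678.00
Payback = 2.0262 years

2.0262 years


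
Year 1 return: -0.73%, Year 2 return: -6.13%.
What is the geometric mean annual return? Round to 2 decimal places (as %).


Formula: Geometric mean = ((1+r1)*(1+r2))^(1/2) - 1
Product: (1 + -0.0073) * (1 + -0.0613) = 0.9927 * 0.9387 = 0.931847
Square root: 0.931847^0.5 = 0.965322
Geometric mean = 0.965322 - 1 = -0.034678
As percentage: -3.47%

-3.47%


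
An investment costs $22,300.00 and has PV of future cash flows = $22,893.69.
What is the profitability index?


Formula: PI = PV(cash flows) / initial investment
Substituting: PI = $22,893.69 / $22,300.00
PI = 1.0266

1.0266


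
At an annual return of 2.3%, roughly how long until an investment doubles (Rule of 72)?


Formula: Years ≈ 72 / r
Substituting: Years ≈ 72 / 2.3
Years ≈ 31.3

31.3 years


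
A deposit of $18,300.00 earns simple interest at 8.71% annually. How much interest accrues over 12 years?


Formula: I = P * r * t
Substituting: I = $18,300.00 * 0.0871 * 12
Step: I = $18,300.00 * 1.0452
I = $19,127.16

$19,127.16


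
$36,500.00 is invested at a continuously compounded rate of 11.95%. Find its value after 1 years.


Formula: FV = P * e^(r*t)
Exponent: r*t = 0.1195 * 1 = 0.1195
e^(0.1195) = 1.126933
FV = $36,500.00 * 1.126933 = $41,133.06

$41,133.06


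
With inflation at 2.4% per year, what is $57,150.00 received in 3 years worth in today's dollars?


Formula: Real value = nominal / (1 + inflation)^years
Price level: (1 + 0.024)^3 = 1.073742
Real value = $57,150.00 / 1.073742 = $53,225.09

$53,225.09


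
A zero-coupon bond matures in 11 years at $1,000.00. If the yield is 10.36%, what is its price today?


Formula: Price = FV / (1 + r)^n
Substituting: Price = $1,000.00 / (1 + 0.1036)^11
Discount factor: (1.1036)^11 = 2.957526
Price = $1,000.00 / 2.957526 = $338.12

$338.12


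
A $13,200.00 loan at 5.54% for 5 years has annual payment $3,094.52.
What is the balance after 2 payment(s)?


Formula: Balance = PV*(1+r)^k - PMT*((1+r)^k - 1)/r
Growth: (1 + 0.0554)^2 = 1.113869
Accumulated factor: ((1+r)^k - 1)/r = 2.0554
Balance = $13,200.00 * 1.113869 - $3,094.52 * 2.0554
Balance = $8,342.60

$8,342.60


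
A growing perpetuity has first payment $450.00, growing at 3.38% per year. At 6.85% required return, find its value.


Formula: PV = C / (r - g)
Spread: r - g = 0.0685 - 0.0338 = 0.0347
Substituting: PV = $450.00 / 0.0347
PV = $12,968.30

$12,968.30


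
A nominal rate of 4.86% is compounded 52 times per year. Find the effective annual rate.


Formula: EAR = (1 + r/m)^m - 1
Period rate: r/m = 0.0486 / 52 = 0.000935
Compounding: (1 + 0.000935)^52 = 1.049777
EAR = 1.049777 - 1 = 0.049777

0.049777


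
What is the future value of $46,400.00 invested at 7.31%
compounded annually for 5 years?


Formula: FV = P * (1 + r)^n
Substituting: FV = $46,400.00 * (1 + 0.0731)^5
Growth factor: (1.0731)^5 = 1.422987
FV = $46,400.00 * 1.422987 = $66,026.60

$66,026.60


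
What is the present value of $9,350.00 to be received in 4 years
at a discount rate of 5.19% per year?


Formula: PV = FV / (1 + r)^n
Substituting: PV = $9,350.00 / (1 + 0.0519)^4
Discount factor: (1.0519)^4 = 1.224328
PV = $9,350.00 / 1.224328 = $7,636.84

$7,636.84


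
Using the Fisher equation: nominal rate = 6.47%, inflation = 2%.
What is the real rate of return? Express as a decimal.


Formula: (1 + r_real) = (1 + r_nom) / (1 + inflation)
Substituting: (1 + r_real) = 1.0647 / 1.02
(1 + r_real) = 1.043824
r_real = 1.043824 - 1 = 0.043824

0.043824


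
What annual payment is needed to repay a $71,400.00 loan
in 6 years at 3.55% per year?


Formula: PMT = PV * r / (1 - (1+r)^(-n))
Denominator: 1 - (1 + 0.0355)^(-6) = 0.188853
Numerator: $71,400.00 * 0.0355 = 2534.7
PMT = 2534.7 / 0.188853 = $13,421.53

$13,421.53


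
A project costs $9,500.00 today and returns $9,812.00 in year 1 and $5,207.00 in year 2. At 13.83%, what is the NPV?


Formula: NPV = C0 + C1/(1+r) + C2/(1+r)^2
Discount C1: $9,812.00 / (1 + 0.1383) = $8,619.87
Discount C2: $5,207.00 / (1 + 0.1383)^2 = $4,018.59
NPV = -$9,500.00 + $8,619.87 + $4,018.59 = $3,138.47

$3,138.47


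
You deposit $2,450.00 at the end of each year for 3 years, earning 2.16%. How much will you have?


Formula: FV = PMT * ((1+r)^n - 1) / r
Growth factor: (1 + 0.0216)^3 = 1.06621
Numerator: 1.06621 - 1 = 0.06621
FV = $2,450.00 * 0.06621 / 0.0216 = $7,509.90

$7,509.90


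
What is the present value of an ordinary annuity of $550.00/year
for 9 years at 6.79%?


Formula: PV = PMT * (1 - (1+r)^(-n)) / r
Discount factor: (1 + 0.0679)^(-9) = 0.553637
Bracket: 1 - 0.553637 = 0.446363
PV = $550.00 * 0.446363 / 0.0679 = $3,615.61

$3,615.61


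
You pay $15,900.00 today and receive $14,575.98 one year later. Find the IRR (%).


Formula: IRR = C1/C0 - 1
Substituting: IRR = $14,575.98 / $15,900.00 - 1
Ratio: 0.916728 - 1 = -0.083272
IRR = -8.3272%

-8.3272%


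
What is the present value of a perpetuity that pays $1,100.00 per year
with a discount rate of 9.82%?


Formula: PV = C / r
Substituting: PV = $1,100.00 / 0.0982
PV = $11,201.63

$11,201.63


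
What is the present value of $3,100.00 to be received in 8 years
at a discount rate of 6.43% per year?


Formula: PV = FV / (1 + r)^n
Substituting: PV = $3,100.00 / (1 + 0.0643)^8
Discount factor: (1.0643)^8 = 1.646313
PV = $3,100.00 / 1.646313 = $1,883.00

$1,883.00


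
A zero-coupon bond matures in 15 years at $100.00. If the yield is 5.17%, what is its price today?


Formula: Price = FV / (1 + r)^n
Substituting: Price = $100.00 / (1 + 0.0517)^15
Discount factor: (1.0517)^15 = 2.129993
Price = $100.00 / 2.129993 = $46.95

$46.95


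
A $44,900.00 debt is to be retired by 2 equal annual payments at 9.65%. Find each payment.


Formula: PMT = PV * r / (1 - (1+r)^(-n))
Denominator: 1 - (1 + 0.0965)^(-2) = 0.168269
Numerator: $44,900.00 * 0.0965 = 4332.85
PMT = 4332.85 / 0.168269 = $25,749.50

$25,749.50


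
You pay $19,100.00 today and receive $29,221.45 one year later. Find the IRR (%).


Formula: IRR = C1/C0 - 1
Substituting: IRR = $29,221.45 / $19,100.00 - 1
Ratio: 1.529919 - 1 = 0.529919
IRR = 52.9919%

52.9919%


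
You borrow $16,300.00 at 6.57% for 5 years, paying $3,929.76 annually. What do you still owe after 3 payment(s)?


Formula: Balance = PV*(1+r)^k - PMT*((1+r)^k - 1)/r
Growth: (1 + 0.0657)^3 = 1.210333
Accumulated factor: ((1+r)^k - 1)/r = 3.201416
Balance = $16,300.00 * 1.210333 - $3,929.76 * 3.201416
Balance = $7,147.63

$7,147.63


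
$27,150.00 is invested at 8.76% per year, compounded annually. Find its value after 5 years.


Formula: FV = P * (1 + r)^n
Substituting: FV = $27,150.00 * (1 + 0.0876)^5
Growth factor: (1.0876)^5 = 1.521759
FV = $27,150.00 * 1.521759 = $41,315.77

$41,315.77


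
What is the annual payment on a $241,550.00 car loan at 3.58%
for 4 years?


Formula: PMT = PV * r / (1 - (1+r)^(-n))
Denominator: 1 - (1 + 0.0358)^(-4) = 0.131247
Numerator: $241,550.00 * 0.0358 = 8647.49
PMT = 8647.49 / 0.131247 = $65,887.20

$65,887.20


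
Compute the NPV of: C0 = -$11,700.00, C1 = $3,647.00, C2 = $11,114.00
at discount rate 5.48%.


Formula: NPV = C0 + C1/(1+r) + C2/(1+r)^2
Discount C1: $3,647.00 / (1 + 0.0548) = $3,457.53
Discount C2: $11,114.00 / (1 + 0.0548)^2 = $9,989.19
NPV = -$11,700.00 + $3,457.53 + $9,989.19 = $1,746.71

$1,746.71


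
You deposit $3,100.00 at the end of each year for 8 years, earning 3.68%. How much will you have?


Formula: FV = PMT * ((1+r)^n - 1) / r
Growth factor: (1 + 0.0368)^8 = 1.335242
Numerator: 1.335242 - 1 = 0.335242
FV = $3,100.00 * 0.335242 / 0.0368 = $28,240.47

$28,240.47


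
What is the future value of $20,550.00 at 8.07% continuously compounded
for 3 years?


Formula: FV = P * e^(r*t)
Exponent: r*t = 0.0807 * 3 = 0.2421
e^(0.2421) = 1.273922
FV = $20,550.00 * 1.273922 = $26,179.09

$26,179.09


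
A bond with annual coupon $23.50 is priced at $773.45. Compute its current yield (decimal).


Formula: Current yield = annual coupon / price
Substituting: CY = $23.50 / $773.45
CY = 0.030383

0.030383


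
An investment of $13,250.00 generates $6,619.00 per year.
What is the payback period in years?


Formula: Payback = investment / annual cash flow
Substituting: Payback = $13,250.00 / $6,619.00
Payback = 2.0018 years

2.0018 years


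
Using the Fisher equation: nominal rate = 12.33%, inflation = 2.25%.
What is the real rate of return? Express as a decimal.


Formula: (1 + r_real) = (1 + r_nom) / (1 + inflation)
Substituting: (1 + r_real) = 1.1233 / 1.0225
(1 + r_real) = 1.098582
r_real = 1.098582 - 1 = 0.098582

0.098582


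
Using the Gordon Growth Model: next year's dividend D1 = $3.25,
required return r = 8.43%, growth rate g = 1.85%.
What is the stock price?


Formula: P = D1 / (r - g)
Spread: r - g = 0.0843 - 0.0185 = 0.0658
Substituting: P = $3.25 / 0.0658
P = $49.39

$49.39


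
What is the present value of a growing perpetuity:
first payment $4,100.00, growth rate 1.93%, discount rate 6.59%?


Formula: PV = C / (r - g)
Spread: r - g = 0.0659 - 0.0193 = 0.0466
Substituting: PV = $4,100.00 / 0.0466
PV = $87,982.83

$87,982.83


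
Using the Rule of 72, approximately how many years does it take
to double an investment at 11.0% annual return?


Formula: Years ≈ 72 / r
Substituting: Years ≈ 72 / 11.0
Years ≈ 6.5

6.5 years


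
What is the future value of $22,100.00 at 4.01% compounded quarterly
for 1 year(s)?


Formula: FV = P * (1 + r/m)^(m*t)
Period rate: r/m = 0.0401 / 4 = 0.010025
Total periods: m*t = 4 * 1 = 4
Growth factor: (1 + 0.010025)^4 = 1.040707
FV = $22,100.00 * 1.040707 = $22,999.63

$22,999.63


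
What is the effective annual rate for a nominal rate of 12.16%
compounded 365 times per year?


Formula: EAR = (1 + r/m)^m - 1
Period rate: r/m = 0.1216 / 365 = 0.000333
Compounding: (1 + 0.000333)^365 = 1.129279
EAR = 1.129279 - 1 = 0.129279

0.129279


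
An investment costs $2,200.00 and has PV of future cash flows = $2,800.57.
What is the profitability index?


Formula: PI = PV(cash flows) / initial investment
Substituting: PI = $2,800.57 / $2,200.00
PI = 1.273

1.273


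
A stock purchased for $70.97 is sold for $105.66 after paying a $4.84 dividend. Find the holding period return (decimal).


Formula: HPR = (P1 - P0 + D) / P0
Gain: $105.66 - $70.97 + $4.84 = $39.53
HPR = $39.53 / $70.97 = 0.557

0.557


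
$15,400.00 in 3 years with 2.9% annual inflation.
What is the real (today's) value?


Formula: Real value = nominal / (1 + inflation)^years
Price level: (1 + 0.029)^3 = 1.089547
Real value = $15,400.00 / 1.089547 = $14,134.31

$14,134.31


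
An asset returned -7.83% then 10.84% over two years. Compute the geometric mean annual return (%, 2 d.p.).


Formula: Geometric mean = ((1+r1)*(1+r2))^(1/2) - 1
Product: (1 + -0.0783) * (1 + 0.1084) = 0.9217 * 1.1084 = 1.021612
Square root: 1.021612^0.5 = 1.010748
Geometric mean = 1.010748 - 1 = 0.010748
As percentage: 1.07%

1.07%


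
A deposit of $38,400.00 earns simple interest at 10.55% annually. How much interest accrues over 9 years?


Formula: I = P * r * t
Substituting: I = $38,400.00 * 0.1055 * 9
Step: I = $38,400.00 * 0.9495
I = $36,460.80

$36,460.80


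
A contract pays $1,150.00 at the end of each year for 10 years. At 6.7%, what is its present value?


Formula: PV = PMT * (1 - (1+r)^(-n)) / r
Discount factor: (1 + 0.067)^(-10) = 0.522824
Bracket: 1 - 0.522824 = 0.477176
PV = $1,150.00 * 0.477176 / 0.067 = $8,190.33

$8,190.33


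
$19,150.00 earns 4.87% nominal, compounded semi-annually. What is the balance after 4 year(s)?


Formula: FV = P * (1 + r/m)^(m*t)
Period rate: r/m = 0.0487 / 2 = 0.02435
Total periods: m*t = 2 * 4 = 8
Growth factor: (1 + 0.02435)^8 = 1.212235
FV = $19,150.00 * 1.212235 = $23,214.31

$23,214.31


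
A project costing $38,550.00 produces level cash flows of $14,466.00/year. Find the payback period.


Formula: Payback = investment / annual cash flow
Substituting: Payback = $38,550.00 / $14,466.00
Payback = 2.6649 years

2.6649 years


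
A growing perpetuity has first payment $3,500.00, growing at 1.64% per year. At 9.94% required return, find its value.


Formula: PV = C / (r - g)
Spread: r - g = 0.0994 - 0.0164 = 0.083
Substituting: PV = $3,500.00 / 0.083
PV = $42,168.67

$42,168.67


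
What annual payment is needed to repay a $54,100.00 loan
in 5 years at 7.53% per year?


Formula: PMT = PV * r / (1 - (1+r)^(-n))
Denominator: 1 - (1 + 0.0753)^(-5) = 0.304412
Numerator: $54,100.00 * 0.0753 = 4073.73
PMT = 4073.73 / 0.304412 = $13,382.27

$13,382.27


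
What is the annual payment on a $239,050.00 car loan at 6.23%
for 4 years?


Formula: PMT = PV * r / (1 - (1+r)^(-n))
Denominator: 1 - (1 + 0.0623)^(-4) = 0.214744
Numerator: $239,050.00 * 0.0623 = 14892.815
PMT = 14892.815 / 0.214744 = $69,351.49

$69,351.49


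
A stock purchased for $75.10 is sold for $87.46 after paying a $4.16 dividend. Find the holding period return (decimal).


Formula: HPR = (P1 - P0 + D) / P0
Gain: $87.46 - $75.10 + $4.16 = $16.52
HPR = $16.52 / $75.10 = 0.22

0.22


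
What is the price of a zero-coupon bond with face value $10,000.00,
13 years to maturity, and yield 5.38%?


Formula: Price = FV / (1 + r)^n
Substituting: Price = $10,000.00 / (1 + 0.0538)^13
Discount factor: (1.0538)^13 = 1.976317
Price = $10,000.00 / 1.976317 = $5,059.92

$5,059.92


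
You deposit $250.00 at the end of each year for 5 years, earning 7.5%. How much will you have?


Formula: FV = PMT * ((1+r)^n - 1) / r
Growth factor: (1 + 0.075)^5 = 1.435629
Numerator: 1.435629 - 1 = 0.435629
FV = $250.00 * 0.435629 / 0.075 = $1,452.10

$1,452.10


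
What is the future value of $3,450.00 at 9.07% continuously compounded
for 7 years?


Formula: FV = P * e^(r*t)
Exponent: r*t = 0.0907 * 7 = 0.6349
e^(0.6349) = 1.886833
FV = $3,450.00 * 1.886833 = $6,509.58

$6,509.58


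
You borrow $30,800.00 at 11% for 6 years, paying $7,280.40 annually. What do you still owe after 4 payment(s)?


Formula: Balance = PV*(1+r)^k - PMT*((1+r)^k - 1)/r
Growth: (1 + 0.11)^4 = 1.51807
Accumulated factor: ((1+r)^k - 1)/r = 4.709731
Balance = $30,800.00 * 1.51807 - $7,280.40 * 4.709731
Balance = $12,467.84

$12,467.84


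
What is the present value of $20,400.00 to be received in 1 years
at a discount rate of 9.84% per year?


Formula: PV = FV / (1 + r)^n
Substituting: PV = $20,400.00 / (1 + 0.0984)^1
Discount factor: (1.0984)^1 = 1.0984
PV = $20,400.00 / 1.0984 = $18,572.47

$18,572.47


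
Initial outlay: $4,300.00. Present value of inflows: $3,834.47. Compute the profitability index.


Formula: PI = PV(cash flows) / initial investment
Substituting: PI = $3,834.47 / $4,300.00
PI = 0.8917

0.8917


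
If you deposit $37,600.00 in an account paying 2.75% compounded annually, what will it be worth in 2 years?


Formula: FV = P * (1 + r)^n
Substituting: FV = $37,600.00 * (1 + 0.0275)^2
Growth factor: (1.0275)^2 = 1.055756
FV = $37,600.00 * 1.055756 = $39,696.44

$39,696.44


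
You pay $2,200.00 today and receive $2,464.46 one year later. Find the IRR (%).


Formula: IRR = C1/C0 - 1
Substituting: IRR = $2,464.46 / $2,200.00 - 1
Ratio: 1.120209 - 1 = 0.120209
IRR = 12.0209%

12.0209%


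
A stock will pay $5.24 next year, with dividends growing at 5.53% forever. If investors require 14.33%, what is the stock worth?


Formula: P = D1 / (r - g)
Spread: r - g = 0.1433 - 0.0553 = 0.088
Substituting: P = $5.24 / 0.088
P = $59.55

$59.55


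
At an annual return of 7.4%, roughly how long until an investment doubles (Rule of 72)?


Formula: Years ≈ 72 / r
Substituting: Years ≈ 72 / 7.4
Years ≈ 9.7

9.7 years


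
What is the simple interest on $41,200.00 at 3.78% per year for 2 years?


Formula: I = P * r * t
Substituting: I = $41,200.00 * 0.0378 * 2
Step: I = $41,200.00 * 0.0756
I = $3,114.72

$3,114.72


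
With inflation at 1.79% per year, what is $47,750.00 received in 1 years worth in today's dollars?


Formula: Real value = nominal / (1 + inflation)^years
Price level: (1 + 0.0179)^1 = 1.0179
Real value = $47,750.00 / 1.0179 = $46,910.31

$46,910.31


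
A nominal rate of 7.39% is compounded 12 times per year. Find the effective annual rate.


Formula: EAR = (1 + r/m)^m - 1
Period rate: r/m = 0.0739 / 12 = 0.006158
Compounding: (1 + 0.006158)^12 = 1.076455
EAR = 1.076455 - 1 = 0.076455

0.076455


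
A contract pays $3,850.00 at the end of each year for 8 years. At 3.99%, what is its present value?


Formula: PV = PMT * (1 - (1+r)^(-n)) / r
Discount factor: (1 + 0.0399)^(-8) = 0.731253
Bracket: 1 - 0.731253 = 0.268747
PV = $3,850.00 * 0.268747 / 0.0399 = $25,931.77

$25,931.77


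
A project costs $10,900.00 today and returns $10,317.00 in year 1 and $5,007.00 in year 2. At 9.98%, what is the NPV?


Formula: NPV = C0 + C1/(1+r) + C2/(1+r)^2
Discount C1: $10,317.00 / (1 + 0.0998) = $9,380.80
Discount C2: $5,007.00 / (1 + 0.0998)^2 = $4,139.52
NPV = -$10,900.00 + $9,380.80 + $4,139.52 = $2,620.32

$2,620.32


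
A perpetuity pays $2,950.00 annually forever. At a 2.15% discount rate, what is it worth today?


Formula: PV = C / r
Substituting: PV = $2,950.00 / 0.0215
PV = $137,209.30

$137,209.30


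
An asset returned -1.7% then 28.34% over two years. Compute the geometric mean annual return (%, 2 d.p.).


Formula: Geometric mean = ((1+r1)*(1+r2))^(1/2) - 1
Product: (1 + -0.017) * (1 + 0.2834) = 0.983 * 1.2834 = 1.261582
Square root: 1.261582^0.5 = 1.123202
Geometric mean = 1.123202 - 1 = 0.123202
As percentage: 12.32%

12.32%


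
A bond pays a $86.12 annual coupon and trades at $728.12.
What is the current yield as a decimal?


Formula: Current yield = annual coupon / price
Substituting: CY = $86.12 / $728.12
CY = 0.118277

0.118277


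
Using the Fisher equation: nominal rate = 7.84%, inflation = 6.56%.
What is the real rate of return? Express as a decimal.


Formula: (1 + r_real) = (1 + r_nom) / (1 + inflation)
Substituting: (1 + r_real) = 1.0784 / 1.0656
(1 + r_real) = 1.012012
r_real = 1.012012 - 1 = 0.012012

0.012012


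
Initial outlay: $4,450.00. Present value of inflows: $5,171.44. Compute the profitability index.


Formula: PI = PV(cash flows) / initial investment
Substituting: PI = $5,171.44 / $4,450.00
PI = 1.1621

1.1621


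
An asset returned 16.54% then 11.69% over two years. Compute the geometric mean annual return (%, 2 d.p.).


Formula: Geometric mean = ((1+r1)*(1+r2))^(1/2) - 1
Product: (1 + 0.1654) * (1 + 0.1169) = 1.1654 * 1.1169 = 1.301635
Square root: 1.301635^0.5 = 1.140892
Geometric mean = 1.140892 - 1 = 0.140892
As percentage: 14.09%

14.09%


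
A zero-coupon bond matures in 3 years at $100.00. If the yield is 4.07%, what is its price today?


Formula: Price = FV / (1 + r)^n
Substituting: Price = $100.00 / (1 + 0.0407)^3
Discount factor: (1.0407)^3 = 1.127137
Price = $100.00 / 1.127137 = $88.72

$88.72


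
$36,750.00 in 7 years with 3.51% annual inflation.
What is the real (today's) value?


Formula: Real value = nominal / (1 + inflation)^years
Price level: (1 + 0.0351)^7 = 1.27314
Real value = $36,750.00 / 1.27314 = $28,865.64

$28,865.64


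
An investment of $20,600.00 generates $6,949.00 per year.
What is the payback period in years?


Formula: Payback = investment / annual cash flow
Substituting: Payback = $20,600.00 / $6,949.00
Payback = 2.9645 years

2.9645 years


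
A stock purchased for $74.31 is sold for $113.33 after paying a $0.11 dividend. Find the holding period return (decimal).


Formula: HPR = (P1 - P0 + D) / P0
Gain: $113.33 - $74.31 + $0.11 = $39.13
HPR = $39.13 / $74.31 = 0.5266

0.5266


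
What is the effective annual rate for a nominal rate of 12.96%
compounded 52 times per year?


Formula: EAR = (1 + r/m)^m - 1
Period rate: r/m = 0.1296 / 52 = 0.002492
Compounding: (1 + 0.002492)^52 = 1.138189
EAR = 1.138189 - 1 = 0.138189

0.138189


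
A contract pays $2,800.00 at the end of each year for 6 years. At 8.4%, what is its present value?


Formula: PV = PMT * (1 - (1+r)^(-n)) / r
Discount factor: (1 + 0.084)^(-6) = 0.616346
Bracket: 1 - 0.616346 = 0.383654
PV = $2,800.00 * 0.383654 / 0.084 = $12,788.48

$12,788.48


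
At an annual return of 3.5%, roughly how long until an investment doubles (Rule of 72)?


Formula: Years ≈ 72 / r
Substituting: Years ≈ 72 / 3.5
Years ≈ 20.6

20.6 years


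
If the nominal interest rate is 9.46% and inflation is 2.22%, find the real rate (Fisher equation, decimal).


Formula: (1 + r_real) = (1 + r_nom) / (1 + inflation)
Substituting: (1 + r_real) = 1.0946 / 1.0222
(1 + r_real) = 1.070828
r_real = 1.070828 - 1 = 0.070828

0.070828


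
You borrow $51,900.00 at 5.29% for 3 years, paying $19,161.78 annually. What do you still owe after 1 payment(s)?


Formula: Balance = PV*(1+r)^k - PMT*((1+r)^k - 1)/r
Growth: (1 + 0.0529)^1 = 1.0529
Accumulated factor: ((1+r)^k - 1)/r = 1.0
Balance = $51,900.00 * 1.0529 - $19,161.78 * 1.0
Balance = $35,483.73

$35,483.73


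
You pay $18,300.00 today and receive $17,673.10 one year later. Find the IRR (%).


Formula: IRR = C1/C0 - 1
Substituting: IRR = $17,673.10 / $18,300.00 - 1
Ratio: 0.965743 - 1 = -0.034257
IRR = -3.4257%

-3.4257%


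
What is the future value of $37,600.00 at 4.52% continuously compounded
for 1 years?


Formula: FV = P * e^(r*t)
Exponent: r*t = 0.0452 * 1 = 0.0452
e^(0.0452) = 1.046237
FV = $37,600.00 * 1.046237 = $39,338.51

$39,338.51


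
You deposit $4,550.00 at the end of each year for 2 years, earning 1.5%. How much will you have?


Formula: FV = PMT * ((1+r)^n - 1) / r
Growth factor: (1 + 0.015)^2 = 1.030225
Numerator: 1.030225 - 1 = 0.030225
FV = $4,550.00 * 0.030225 / 0.015 = $9,168.25

$9,168.25


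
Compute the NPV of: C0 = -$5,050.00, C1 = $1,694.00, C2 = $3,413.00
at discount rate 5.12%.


Formula: NPV = C0 + C1/(1+r) + C2/(1+r)^2
Discount C1: $1,694.00 / (1 + 0.0512) = $1,611.49
Discount C2: $3,413.00 / (1 + 0.0512)^2 = $3,088.63
NPV = -$5,050.00 + $1,611.49 + $3,088.63 = -$349.88

-$349.88


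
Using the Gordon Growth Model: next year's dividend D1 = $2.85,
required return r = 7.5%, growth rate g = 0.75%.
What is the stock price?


Formula: P = D1 / (r - g)
Spread: r - g = 0.075 - 0.0075 = 0.0675
Substituting: P = $2.85 / 0.0675
P = $42.22

$42.22


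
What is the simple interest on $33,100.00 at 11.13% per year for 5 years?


Formula: I = P * r * t
Substituting: I = $33,100.00 * 0.1113 * 5
Step: I = $33,100.00 * 0.5565
I = $18,420.15

$18,420.15


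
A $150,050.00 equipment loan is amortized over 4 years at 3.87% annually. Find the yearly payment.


Formula: PMT = PV * r / (1 - (1+r)^(-n))
Denominator: 1 - (1 + 0.0387)^(-4) = 0.140908
Numerator: $150,050.00 * 0.0387 = 5806.935
PMT = 5806.935 / 0.140908 = $41,210.71

$41,210.71


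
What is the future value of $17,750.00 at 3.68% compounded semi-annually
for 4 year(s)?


Formula: FV = P * (1 + r/m)^(m*t)
Period rate: r/m = 0.0368 / 2 = 0.0184
Total periods: m*t = 2 * 4 = 8
Growth factor: (1 + 0.0184)^8 = 1.157037
FV = $17,750.00 * 1.157037 = $20,537.40

$20,537.40


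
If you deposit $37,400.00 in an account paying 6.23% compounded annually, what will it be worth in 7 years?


Formula: FV = P * (1 + r)^n
Substituting: FV = $37,400.00 * (1 + 0.0623)^7
Growth factor: (1.0623)^7 = 1.526618
FV = $37,400.00 * 1.526618 = $57,095.50

$57,095.50


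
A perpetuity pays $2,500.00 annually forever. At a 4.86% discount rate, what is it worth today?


Formula: PV = C / r
Substituting: PV = $2,500.00 / 0.0486
PV = $51,440.33

$51,440.33


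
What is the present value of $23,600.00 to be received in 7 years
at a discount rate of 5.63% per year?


Formula: PV = FV / (1 + r)^n
Substituting: PV = $23,600.00 / (1 + 0.0563)^7
Discount factor: (1.0563)^7 = 1.467273
PV = $23,600.00 / 1.467273 = $16,084.26

$16,084.26


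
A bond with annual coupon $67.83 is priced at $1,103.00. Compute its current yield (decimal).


Formula: Current yield = annual coupon / price
Substituting: CY = $67.83 / $1,103.00
CY = 0.061496

0.061496


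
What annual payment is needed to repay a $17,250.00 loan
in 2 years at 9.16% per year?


Formula: PMT = PV * r / (1 - (1+r)^(-n))
Denominator: 1 - (1 + 0.0916)^(-2) = 0.160786
Numerator: $17,250.00 * 0.0916 = 1580.1
PMT = 1580.1 / 0.160786 = $9,827.37

$9,827.37


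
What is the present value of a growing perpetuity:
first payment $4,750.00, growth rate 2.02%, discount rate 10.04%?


Formula: PV = C / (r - g)
Spread: r - g = 0.1004 - 0.0202 = 0.0802
Substituting: PV = $4,750.00 / 0.0802
PV = $59,226.93

$59,226.93


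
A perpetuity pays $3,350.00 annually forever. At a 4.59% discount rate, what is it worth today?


Formula: PV = C / r
Substituting: PV = $3,350.00 / 0.0459
PV = $72,984.75

$72,984.75


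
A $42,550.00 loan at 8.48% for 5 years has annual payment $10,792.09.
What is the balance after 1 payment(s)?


Formula: Balance = PV*(1+r)^k - PMT*((1+r)^k - 1)/r
Growth: (1 + 0.0848)^1 = 1.0848
Accumulated factor: ((1+r)^k - 1)/r = 1.0
Balance = $42,550.00 * 1.0848 - $10,792.09 * 1.0
Balance = $35,366.15

$35,366.15


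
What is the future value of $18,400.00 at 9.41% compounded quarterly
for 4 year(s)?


Formula: FV = P * (1 + r/m)^(m*t)
Period rate: r/m = 0.0941 / 4 = 0.023525
Total periods: m*t = 4 * 4 = 16
Growth factor: (1 + 0.023525)^16 = 1.450692
FV = $18,400.00 * 1.450692 = $26,692.74

$26,692.74


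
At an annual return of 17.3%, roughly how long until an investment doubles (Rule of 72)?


Formula: Years ≈ 72 / r
Substituting: Years ≈ 72 / 17.3
Years ≈ 4.2

4.2 years


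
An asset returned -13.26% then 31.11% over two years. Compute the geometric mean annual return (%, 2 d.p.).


Formula: Geometric mean = ((1+r1)*(1+r2))^(1/2) - 1
Product: (1 + -0.1326) * (1 + 0.3111) = 0.8674 * 1.3111 = 1.137248
Square root: 1.137248^0.5 = 1.066418
Geometric mean = 1.066418 - 1 = 0.066418
As percentage: 6.64%

6.64%


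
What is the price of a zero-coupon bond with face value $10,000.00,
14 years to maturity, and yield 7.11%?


Formula: Price = FV / (1 + r)^n
Substituting: Price = $10,000.00 / (1 + 0.0711)^14
Discount factor: (1.0711)^14 = 2.615895
Price = $10,000.00 / 2.615895 = $3,822.78

$3,822.78


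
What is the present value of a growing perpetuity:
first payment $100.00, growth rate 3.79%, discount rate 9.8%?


Formula: PV = C / (r - g)
Spread: r - g = 0.098 - 0.0379 = 0.0601
Substituting: PV = $100.00 / 0.0601
PV = $1,663.89

$1,663.89


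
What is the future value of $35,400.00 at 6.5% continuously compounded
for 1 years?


Formula: FV = P * e^(r*t)
Exponent: r*t = 0.065 * 1 = 0.065
e^(0.065) = 1.067159
FV = $35,400.00 * 1.067159 = $37,777.43

$37,777.43


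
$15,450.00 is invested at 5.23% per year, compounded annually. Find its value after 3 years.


Formula: FV = P * (1 + r)^n
Substituting: FV = $15,450.00 * (1 + 0.0523)^3
Growth factor: (1.0523)^3 = 1.165249
FV = $15,450.00 * 1.165249 = $18,003.10

$18,003.10


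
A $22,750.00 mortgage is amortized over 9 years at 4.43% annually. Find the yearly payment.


Formula: PMT = PV * r / (1 - (1+r)^(-n))
Denominator: 1 - (1 + 0.0443)^(-9) = 0.323025
Numerator: $22,750.00 * 0.0443 = 1007.825
PMT = 1007.825 / 0.323025 = $3,119.96

$3,119.96


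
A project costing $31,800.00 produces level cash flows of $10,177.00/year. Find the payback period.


Formula: Payback = investment / annual cash flow
Substituting: Payback = $31,800.00 / $10,177.00
Payback = 3.1247 years

3.1247 years


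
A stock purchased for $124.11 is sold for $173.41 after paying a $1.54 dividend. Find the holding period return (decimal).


Formula: HPR = (P1 - P0 + D) / P0
Gain: $173.41 - $124.11 + $1.54 = $50.84
HPR = $50.84 / $124.11 = 0.4096

0.4096


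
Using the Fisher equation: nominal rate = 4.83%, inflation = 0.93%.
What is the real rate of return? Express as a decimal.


Formula: (1 + r_real) = (1 + r_nom) / (1 + inflation)
Substituting: (1 + r_real) = 1.0483 / 1.0093
(1 + r_real) = 1.038641
r_real = 1.038641 - 1 = 0.038641

0.038641


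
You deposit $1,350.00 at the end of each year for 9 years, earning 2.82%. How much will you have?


Formula: FV = PMT * ((1+r)^n - 1) / r
Growth factor: (1 + 0.0282)^9 = 1.284394
Numerator: 1.284394 - 1 = 0.284394
FV = $1,350.00 * 0.284394 / 0.0282 = $13,614.62

$13,614.62


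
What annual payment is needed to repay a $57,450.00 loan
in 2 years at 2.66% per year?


Formula: PMT = PV * r / (1 - (1+r)^(-n))
Denominator: 1 - (1 + 0.0266)^(-2) = 0.05115
Numerator: $57,450.00 * 0.0266 = 1528.17
PMT = 1528.17 / 0.05115 = $29,876.14

$29,876.14


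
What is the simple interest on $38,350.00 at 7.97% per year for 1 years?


Formula: I = P * r * t
Substituting: I = $38,350.00 * 0.0797 * 1
Step: I = $38,350.00 * 0.0797
I = $3,056.50

$3,056.50


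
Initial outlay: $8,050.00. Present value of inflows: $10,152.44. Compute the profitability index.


Formula: PI = PV(cash flows) / initial investment
Substituting: PI = $10,152.44 / $8,050.00
PI = 1.2612

1.2612


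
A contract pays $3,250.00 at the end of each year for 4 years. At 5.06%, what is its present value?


Formula: PV = PMT * (1 - (1+r)^(-n)) / r
Discount factor: (1 + 0.0506)^(-4) = 0.820825
Bracket: 1 - 0.820825 = 0.179175
PV = $3,250.00 * 0.179175 / 0.0506 = $11,508.30

$11,508.30


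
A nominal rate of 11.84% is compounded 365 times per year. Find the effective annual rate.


Formula: EAR = (1 + r/m)^m - 1
Period rate: r/m = 0.1184 / 365 = 0.000324
Compounding: (1 + 0.000324)^365 = 1.125673
EAR = 1.125673 - 1 = 0.125673

0.125673


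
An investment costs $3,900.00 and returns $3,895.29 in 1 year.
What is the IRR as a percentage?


Formula: IRR = C1/C0 - 1
Substituting: IRR = $3,895.29 / $3,900.00 - 1
Ratio: 0.998792 - 1 = -0.001208
IRR = -0.1208%

-0.1208%


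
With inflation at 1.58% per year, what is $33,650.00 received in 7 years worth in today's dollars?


Formula: Real value = nominal / (1 + inflation)^years
Price level: (1 + 0.0158)^7 = 1.115983
Real value = $33,650.00 / 1.115983 = $30,152.80

$30,152.80


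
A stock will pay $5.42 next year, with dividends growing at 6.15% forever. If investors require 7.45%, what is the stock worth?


Formula: P = D1 / (r - g)
Spread: r - g = 0.0745 - 0.0615 = 0.013
Substituting: P = $5.42 / 0.013
P = $416.92

$416.92


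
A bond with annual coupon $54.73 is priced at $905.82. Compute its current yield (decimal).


Formula: Current yield = annual coupon / price
Substituting: CY = $54.73 / $905.82
CY = 0.06042

0.06042


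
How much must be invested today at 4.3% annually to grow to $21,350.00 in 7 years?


Formula: PV = FV / (1 + r)^n
Substituting: PV = $21,350.00 / (1 + 0.043)^7
Discount factor: (1.043)^7 = 1.342735
PV = $21,350.00 / 1.342735 = $15,900.39

$15,900.39


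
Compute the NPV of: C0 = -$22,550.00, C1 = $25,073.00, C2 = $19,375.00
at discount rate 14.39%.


Formula: NPV = C0 + C1/(1+r) + C2/(1+r)^2
Discount C1: $25,073.00 / (1 + 0.1439) = $21,918.87
Discount C2: $19,375.00 / (1 + 0.1439)^2 = $14,806.95
NPV = -$22,550.00 + $21,918.87 + $14,806.95 = $14,175.82

$14,175.82


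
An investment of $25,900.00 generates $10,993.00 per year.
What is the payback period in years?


Formula: Payback = investment / annual cash flow
Substituting: Payback = $25,900.00 / $10,993.00
Payback = 2.356 years

2.356 years


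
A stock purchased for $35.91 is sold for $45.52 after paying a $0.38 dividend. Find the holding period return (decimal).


Formula: HPR = (P1 - P0 + D) / P0
Gain: $45.52 - $35.91 + $0.38 = $9.99
HPR = $9.99 / $35.91 = 0.2782

0.2782
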